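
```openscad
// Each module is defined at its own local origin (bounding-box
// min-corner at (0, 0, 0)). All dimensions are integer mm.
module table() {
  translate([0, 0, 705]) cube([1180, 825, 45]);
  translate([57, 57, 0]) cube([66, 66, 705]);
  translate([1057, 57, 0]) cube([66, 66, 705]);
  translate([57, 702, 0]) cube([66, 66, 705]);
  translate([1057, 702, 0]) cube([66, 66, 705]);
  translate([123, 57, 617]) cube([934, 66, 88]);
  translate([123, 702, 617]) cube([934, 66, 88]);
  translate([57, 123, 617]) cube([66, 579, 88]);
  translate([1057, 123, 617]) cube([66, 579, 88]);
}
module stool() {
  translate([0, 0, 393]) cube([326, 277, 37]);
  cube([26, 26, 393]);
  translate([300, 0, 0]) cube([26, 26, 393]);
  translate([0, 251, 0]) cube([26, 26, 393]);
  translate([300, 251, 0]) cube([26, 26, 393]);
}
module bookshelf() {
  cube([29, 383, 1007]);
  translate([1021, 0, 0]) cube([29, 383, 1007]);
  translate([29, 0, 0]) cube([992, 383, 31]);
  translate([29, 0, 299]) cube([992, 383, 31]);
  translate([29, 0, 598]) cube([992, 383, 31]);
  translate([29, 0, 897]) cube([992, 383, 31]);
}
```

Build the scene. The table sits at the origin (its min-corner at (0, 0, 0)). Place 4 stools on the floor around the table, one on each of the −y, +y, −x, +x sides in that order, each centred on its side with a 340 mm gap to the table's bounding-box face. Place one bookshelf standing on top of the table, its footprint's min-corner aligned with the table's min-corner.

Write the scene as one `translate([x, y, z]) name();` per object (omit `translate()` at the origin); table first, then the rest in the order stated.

table();
translate([427, -617, 0]) stool();
translate([427, 1165, 0]) stool();
translate([-666, 274, 0]) stool();
translate([1520, 274, 0]) stool();
translate([0, 0, 750]) bookshelf();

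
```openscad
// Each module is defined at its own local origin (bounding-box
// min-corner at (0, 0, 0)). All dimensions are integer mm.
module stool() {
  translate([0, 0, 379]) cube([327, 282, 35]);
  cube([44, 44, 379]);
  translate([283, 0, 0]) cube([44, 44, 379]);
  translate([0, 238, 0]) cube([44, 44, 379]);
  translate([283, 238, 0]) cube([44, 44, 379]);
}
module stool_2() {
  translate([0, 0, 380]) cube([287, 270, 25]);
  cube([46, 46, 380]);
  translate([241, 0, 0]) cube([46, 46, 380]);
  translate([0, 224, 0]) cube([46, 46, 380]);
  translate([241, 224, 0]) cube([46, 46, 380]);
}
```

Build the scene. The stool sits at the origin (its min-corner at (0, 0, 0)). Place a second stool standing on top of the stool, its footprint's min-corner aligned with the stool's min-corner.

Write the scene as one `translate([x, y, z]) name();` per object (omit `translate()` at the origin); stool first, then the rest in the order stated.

stool();
translate([0, 0, 414]) stool_2();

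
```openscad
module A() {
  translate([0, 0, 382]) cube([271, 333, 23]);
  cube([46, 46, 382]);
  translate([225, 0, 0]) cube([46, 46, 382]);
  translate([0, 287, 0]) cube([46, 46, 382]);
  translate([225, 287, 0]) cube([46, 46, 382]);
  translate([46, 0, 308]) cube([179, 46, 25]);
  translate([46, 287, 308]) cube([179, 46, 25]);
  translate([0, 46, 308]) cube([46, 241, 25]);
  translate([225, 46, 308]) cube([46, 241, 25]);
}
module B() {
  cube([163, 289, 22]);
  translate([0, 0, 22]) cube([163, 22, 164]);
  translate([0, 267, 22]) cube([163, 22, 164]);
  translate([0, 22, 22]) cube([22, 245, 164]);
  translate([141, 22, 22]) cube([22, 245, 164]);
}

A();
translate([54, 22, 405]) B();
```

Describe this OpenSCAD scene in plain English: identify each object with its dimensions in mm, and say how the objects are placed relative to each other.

A is a four-legged stool. The seat is a 271×333×23 mm slab whose top surface is at z = 405 mm; four square legs, each 46×46 mm in cross-section, run from the floor (z = 0) to the underside of the seat, each flush with a corner of the seat. Four stretchers, 46 mm wide and 25 mm tall, connect adjacent legs with their undersides at z = 308 mm, each running between the inner faces of the legs it joins and aligned with the legs' outer faces on the other axis.

B is an open-topped rectangular box: outside dimensions 163×289×186 mm, with a uniform wall and base thickness of 22 mm. The base is a full 163×289 slab on the floor; four walls sit on top of the base. The front and back walls (the −y and +y sides) span the full width; the two side walls fit between them.

The open box is on top of the stool, centred.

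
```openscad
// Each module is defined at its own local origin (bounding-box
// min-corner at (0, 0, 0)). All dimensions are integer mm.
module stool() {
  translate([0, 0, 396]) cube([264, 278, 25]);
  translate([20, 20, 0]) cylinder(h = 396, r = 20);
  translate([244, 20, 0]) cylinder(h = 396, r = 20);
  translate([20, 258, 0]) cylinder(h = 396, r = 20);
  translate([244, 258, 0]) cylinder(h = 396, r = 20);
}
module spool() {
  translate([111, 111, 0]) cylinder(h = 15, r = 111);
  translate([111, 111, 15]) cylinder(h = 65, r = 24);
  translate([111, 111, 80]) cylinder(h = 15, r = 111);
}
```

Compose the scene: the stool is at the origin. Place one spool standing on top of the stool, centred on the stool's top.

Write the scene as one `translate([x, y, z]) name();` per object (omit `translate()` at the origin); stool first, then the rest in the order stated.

stool();
translate([21, 28, 421]) spool();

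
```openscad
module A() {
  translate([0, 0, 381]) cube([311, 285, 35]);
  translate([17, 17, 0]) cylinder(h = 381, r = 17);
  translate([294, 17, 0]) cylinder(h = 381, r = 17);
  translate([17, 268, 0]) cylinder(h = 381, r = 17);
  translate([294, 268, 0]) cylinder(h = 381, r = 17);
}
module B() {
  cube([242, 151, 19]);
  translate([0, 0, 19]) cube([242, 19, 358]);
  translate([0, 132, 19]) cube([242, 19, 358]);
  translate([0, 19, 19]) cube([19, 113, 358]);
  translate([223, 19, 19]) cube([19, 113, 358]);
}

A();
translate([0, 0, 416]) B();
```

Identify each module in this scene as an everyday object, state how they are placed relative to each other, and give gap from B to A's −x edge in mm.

A is a stool. B is an open box. The open box is on top of the stool. The gap from the open box to the stool's −x edge is 0 mm.

The open box's min-x is at 0; the stool's min-x is 0; gap = 0 mm.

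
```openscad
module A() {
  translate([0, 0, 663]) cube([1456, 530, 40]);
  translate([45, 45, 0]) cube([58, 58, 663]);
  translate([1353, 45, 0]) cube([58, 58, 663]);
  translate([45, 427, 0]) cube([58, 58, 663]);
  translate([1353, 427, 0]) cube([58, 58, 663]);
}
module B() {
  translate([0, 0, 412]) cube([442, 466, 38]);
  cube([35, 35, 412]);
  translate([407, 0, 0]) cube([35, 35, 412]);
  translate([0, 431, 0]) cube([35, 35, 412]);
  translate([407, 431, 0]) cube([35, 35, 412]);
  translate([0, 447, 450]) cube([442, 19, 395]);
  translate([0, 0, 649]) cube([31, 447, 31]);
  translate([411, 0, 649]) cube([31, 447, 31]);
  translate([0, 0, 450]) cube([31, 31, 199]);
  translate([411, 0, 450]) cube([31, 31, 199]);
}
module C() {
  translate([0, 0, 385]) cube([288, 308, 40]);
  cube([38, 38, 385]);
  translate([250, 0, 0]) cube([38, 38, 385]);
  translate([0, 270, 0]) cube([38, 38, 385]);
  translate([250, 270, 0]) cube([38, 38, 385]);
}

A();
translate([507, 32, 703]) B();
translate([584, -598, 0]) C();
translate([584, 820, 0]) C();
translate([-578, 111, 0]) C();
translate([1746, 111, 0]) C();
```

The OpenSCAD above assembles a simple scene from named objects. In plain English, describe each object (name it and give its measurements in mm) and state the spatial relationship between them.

A is a table with a 1456×530 mm rectangular top, 40 mm thick, top surface at z = 703 mm, supported by four 58×58 mm square legs, each inset 45 mm from the nearest pair of top edges, running from the floor.

B is a chair. The seat is a 442×466×38 mm slab with its top at z = 450 mm, on four 35×35 mm corner legs (flush with the seat edges, standing on z = 0). A flat backrest 19 mm thick, 395 mm tall, spans the full seat width and rises from the seat top along its +y edge, rear face flush with the rear of the seat. Two armrests of 31×31 mm section run along each side from the seat's front edge to the front of the backrest, top faces 230 mm above the seat top and outer faces flush with the seat's x-edges; a 31×31 mm post under the front of each armrest stands on the seat at the front corner.

C is a simple wooden stool: a rectangular seat 288 mm (x) by 308 mm (y), 40 mm thick, top face at z = 425 mm, on four square legs, each 38×38 mm in cross-section. The legs rest on z = 0, each flush with a corner of the seat.

The chair is on top of the table, centred. Four stools sit around the table at the −y, +y, −x, +x sides.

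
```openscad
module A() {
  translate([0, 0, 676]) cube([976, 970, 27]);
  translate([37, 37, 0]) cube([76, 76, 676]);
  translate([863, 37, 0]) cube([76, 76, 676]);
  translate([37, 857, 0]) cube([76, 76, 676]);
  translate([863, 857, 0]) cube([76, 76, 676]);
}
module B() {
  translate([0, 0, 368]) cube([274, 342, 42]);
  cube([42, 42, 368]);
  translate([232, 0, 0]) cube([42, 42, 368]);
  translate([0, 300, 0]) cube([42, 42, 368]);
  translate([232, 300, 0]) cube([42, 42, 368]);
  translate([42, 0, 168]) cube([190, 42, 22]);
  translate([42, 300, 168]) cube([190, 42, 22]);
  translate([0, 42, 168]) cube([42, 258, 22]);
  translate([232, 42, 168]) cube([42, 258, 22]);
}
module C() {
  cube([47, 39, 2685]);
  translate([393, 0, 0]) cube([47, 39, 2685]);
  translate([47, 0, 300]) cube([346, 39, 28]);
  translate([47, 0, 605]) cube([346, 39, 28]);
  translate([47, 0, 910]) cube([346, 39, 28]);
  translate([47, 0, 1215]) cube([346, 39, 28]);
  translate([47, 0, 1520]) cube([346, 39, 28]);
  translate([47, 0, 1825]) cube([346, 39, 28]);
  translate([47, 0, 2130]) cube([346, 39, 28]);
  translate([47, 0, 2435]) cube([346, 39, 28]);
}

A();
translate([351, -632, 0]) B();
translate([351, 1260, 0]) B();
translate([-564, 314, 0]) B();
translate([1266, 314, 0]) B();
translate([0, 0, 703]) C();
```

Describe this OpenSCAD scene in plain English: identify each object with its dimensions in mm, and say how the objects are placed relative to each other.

A is a table: top 976 mm (x) × 970 mm (y), 27 mm thick, upper face at z = 703 mm, on four 76×76 mm square legs, each inset 37 mm from the nearest pair of top edges, running from z = 0 to the bottom of the top.

B is a simple wooden stool: a rectangular seat 274 mm (x) by 342 mm (y), 42 mm thick, top face at z = 410 mm, on four square legs, each 42×42 mm in cross-section. The legs rest on z = 0, each flush with a corner of the seat. Four stretchers, 42 mm wide and 22 mm tall, connect adjacent legs with their undersides at z = 168 mm, each running between the inner faces of the legs it joins and aligned with the legs' outer faces on the other axis.

C is a straight ladder. Two 47×39 mm vertical rails, 2685 mm tall, stand 440 mm apart (outside-to-outside) with their front faces coplanar on the −y side. 8 rungs, each 39 mm deep and 28 mm tall, span between the inner faces of the rails, front faces flush with the rails. The lowest rung's underside is at z = 300 mm and rungs are spaced 305 mm apart (underside to underside).

Four stools sit around the table at the −y, +y, −x, +x sides. The ladder is on top of the table.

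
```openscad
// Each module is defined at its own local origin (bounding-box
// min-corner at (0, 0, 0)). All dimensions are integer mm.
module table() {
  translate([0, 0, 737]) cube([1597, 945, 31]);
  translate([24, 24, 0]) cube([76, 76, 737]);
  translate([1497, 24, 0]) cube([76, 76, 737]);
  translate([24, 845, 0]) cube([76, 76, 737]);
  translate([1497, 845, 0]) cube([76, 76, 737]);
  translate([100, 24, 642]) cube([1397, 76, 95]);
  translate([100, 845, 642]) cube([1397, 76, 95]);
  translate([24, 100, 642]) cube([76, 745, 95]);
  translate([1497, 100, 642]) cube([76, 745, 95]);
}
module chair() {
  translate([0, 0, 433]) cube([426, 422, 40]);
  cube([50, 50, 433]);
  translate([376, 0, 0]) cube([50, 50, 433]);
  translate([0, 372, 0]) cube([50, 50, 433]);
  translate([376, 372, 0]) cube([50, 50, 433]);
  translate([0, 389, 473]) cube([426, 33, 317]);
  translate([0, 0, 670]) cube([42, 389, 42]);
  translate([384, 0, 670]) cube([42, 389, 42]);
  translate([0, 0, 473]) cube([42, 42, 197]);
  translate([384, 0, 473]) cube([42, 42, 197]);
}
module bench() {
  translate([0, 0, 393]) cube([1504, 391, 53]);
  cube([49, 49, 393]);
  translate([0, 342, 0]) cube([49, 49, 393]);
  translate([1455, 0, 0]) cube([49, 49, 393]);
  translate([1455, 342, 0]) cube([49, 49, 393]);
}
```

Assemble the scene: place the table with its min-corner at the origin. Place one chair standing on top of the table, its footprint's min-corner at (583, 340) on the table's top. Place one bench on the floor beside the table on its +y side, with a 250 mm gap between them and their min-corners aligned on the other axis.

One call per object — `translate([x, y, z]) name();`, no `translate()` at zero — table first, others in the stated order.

table();
translate([583, 340, 768]) chair();
translate([0, 1195, 0]) bench();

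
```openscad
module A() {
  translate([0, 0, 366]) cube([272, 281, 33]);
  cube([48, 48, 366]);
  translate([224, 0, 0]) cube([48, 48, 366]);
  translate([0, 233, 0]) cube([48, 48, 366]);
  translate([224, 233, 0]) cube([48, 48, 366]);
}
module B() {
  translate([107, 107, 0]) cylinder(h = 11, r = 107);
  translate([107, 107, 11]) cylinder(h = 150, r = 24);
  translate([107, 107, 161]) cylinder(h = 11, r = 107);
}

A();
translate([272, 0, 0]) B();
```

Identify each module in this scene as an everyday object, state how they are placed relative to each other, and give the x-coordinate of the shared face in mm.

A is a stool. B is a spool. The spool is against the stool's +x side, with their −y faces flush. The x-coordinate of the shared face is 272 mm.

The stool's +x face and the spool's −x face are both at x = 272 mm.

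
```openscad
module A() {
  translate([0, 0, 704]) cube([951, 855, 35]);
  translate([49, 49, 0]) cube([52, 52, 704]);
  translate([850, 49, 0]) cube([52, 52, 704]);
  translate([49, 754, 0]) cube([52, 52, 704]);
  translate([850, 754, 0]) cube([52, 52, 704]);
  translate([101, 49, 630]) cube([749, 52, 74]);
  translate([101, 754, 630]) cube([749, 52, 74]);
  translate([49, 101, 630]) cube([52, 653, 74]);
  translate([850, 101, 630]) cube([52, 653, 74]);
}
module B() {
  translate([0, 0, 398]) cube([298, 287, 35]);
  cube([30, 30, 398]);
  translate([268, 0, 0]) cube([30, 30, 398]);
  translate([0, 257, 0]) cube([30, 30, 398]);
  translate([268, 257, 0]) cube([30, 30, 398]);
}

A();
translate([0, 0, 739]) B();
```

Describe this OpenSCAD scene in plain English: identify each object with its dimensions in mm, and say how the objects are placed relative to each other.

A is a table: top 951 mm (x) × 855 mm (y), 35 mm thick, upper face at z = 739 mm, on four 52×52 mm square legs, each inset 49 mm from the nearest pair of top edges, running from z = 0 to the bottom of the top. Four apron rails, 52 mm thick and 74 mm tall, run between adjacent legs with their top edges flush with the underside of the top and their outer faces flush with the legs' outer faces.

B is a simple wooden stool: a rectangular seat 298 mm (x) by 287 mm (y), 35 mm thick, top face at z = 433 mm, on four square legs, each 30×30 mm in cross-section. The legs rest on z = 0, each flush with a corner of the seat.

The stool is on top of the table.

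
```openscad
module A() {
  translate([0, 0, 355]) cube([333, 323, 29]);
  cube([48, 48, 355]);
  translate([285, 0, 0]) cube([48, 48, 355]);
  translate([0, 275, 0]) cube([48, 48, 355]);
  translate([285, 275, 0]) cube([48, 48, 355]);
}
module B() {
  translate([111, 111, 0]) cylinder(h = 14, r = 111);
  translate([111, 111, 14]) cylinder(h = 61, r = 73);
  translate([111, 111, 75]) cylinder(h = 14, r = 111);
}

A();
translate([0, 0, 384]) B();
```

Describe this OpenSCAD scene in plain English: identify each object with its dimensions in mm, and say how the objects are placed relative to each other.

A is a four-legged stool. The seat is 333×323 mm, 29 mm thick, top at z = 384 mm. It stands on four square legs, each 48×48 mm in cross-section, from z = 0 to the seat underside, each flush with a corner of the seat.

B is a spool: two coaxial disc flanges of radius 111 mm and thickness 14 mm, joined by a core cylinder of radius 73 mm and height 61 mm. The lower flange rests on z = 0 and the three cylinders share a vertical axis.

The spool is on top of the stool.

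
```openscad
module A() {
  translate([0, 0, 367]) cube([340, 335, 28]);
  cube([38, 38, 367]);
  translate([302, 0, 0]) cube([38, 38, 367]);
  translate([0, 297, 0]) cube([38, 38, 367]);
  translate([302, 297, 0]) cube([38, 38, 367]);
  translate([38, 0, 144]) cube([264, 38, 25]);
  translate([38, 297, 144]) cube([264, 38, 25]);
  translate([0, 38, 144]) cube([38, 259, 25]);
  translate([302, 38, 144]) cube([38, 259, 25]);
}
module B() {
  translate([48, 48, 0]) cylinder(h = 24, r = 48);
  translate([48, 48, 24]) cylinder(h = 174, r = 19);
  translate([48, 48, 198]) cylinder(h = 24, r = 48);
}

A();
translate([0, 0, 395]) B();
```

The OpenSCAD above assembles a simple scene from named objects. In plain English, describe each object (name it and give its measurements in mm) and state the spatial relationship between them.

A is a four-legged stool. The seat is 340×335 mm, 28 mm thick, top at z = 395 mm. It stands on four square legs, each 38×38 mm in cross-section, from z = 0 to the seat underside, each flush with a corner of the seat. Four stretchers, 38 mm wide and 25 mm tall, connect adjacent legs with their undersides at z = 144 mm, each running between the inner faces of the legs it joins and aligned with the legs' outer faces on the other axis.

B is a spool: two coaxial disc flanges of radius 48 mm and thickness 24 mm, joined by a core cylinder of radius 19 mm and height 174 mm. The lower flange rests on z = 0 and the three cylinders share a vertical axis.

The spool is on top of the stool.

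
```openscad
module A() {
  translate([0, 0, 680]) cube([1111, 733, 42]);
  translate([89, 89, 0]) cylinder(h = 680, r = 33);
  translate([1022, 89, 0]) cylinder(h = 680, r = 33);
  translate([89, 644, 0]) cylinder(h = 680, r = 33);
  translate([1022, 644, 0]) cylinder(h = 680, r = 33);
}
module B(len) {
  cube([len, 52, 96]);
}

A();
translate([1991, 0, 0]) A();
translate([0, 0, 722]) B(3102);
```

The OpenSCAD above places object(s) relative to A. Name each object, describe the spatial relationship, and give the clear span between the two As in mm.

A is a table. B is a beam. A beam spans the tops of two tables. The clear span between the two tables is 880 mm.

Second table starts at x = 1991; first ends at x = 1111; clear span = 1991 − 1111 = 880 mm.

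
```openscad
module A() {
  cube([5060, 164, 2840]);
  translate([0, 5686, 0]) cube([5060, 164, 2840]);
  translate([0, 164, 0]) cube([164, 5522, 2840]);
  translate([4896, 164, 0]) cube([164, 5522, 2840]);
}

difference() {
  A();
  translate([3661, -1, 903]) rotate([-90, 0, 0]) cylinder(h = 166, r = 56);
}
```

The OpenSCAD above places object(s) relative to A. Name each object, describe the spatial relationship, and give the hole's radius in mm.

A is a house frame. The house frame has a circular hole through its front wall. The hole's radius is 56 mm.

The subtracted cylinder has r = 56 mm.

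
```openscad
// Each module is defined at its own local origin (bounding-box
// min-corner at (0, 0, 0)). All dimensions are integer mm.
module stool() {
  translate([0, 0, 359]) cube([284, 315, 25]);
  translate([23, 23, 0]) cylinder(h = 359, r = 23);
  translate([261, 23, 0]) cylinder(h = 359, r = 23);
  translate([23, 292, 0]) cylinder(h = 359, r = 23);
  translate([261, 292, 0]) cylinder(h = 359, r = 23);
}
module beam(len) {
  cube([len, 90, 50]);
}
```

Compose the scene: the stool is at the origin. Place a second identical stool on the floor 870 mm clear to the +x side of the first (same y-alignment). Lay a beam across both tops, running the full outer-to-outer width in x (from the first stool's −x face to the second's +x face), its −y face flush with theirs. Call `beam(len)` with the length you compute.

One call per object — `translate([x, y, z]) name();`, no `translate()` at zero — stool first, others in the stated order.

stool();
translate([1154, 0, 0]) stool();
translate([0, 0, 384]) beam(1438);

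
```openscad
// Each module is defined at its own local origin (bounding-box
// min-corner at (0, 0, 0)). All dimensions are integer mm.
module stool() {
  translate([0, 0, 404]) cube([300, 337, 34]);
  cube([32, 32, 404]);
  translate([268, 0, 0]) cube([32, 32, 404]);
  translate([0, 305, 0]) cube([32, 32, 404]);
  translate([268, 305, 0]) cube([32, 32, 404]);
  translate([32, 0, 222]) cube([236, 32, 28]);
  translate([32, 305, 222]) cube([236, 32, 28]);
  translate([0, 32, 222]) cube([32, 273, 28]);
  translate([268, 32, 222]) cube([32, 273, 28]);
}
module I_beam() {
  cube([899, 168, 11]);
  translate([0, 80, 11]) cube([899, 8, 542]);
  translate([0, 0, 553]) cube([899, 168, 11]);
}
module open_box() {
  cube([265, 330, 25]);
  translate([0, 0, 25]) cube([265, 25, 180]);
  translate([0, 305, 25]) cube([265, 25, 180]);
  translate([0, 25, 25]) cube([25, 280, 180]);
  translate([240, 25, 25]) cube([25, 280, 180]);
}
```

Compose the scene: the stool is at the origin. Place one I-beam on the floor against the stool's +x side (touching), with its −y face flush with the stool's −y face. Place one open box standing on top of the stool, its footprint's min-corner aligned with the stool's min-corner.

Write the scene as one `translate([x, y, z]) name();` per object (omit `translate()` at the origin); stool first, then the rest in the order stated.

stool();
translate([300, 0, 0]) I_beam();
translate([0, 0, 438]) open_box();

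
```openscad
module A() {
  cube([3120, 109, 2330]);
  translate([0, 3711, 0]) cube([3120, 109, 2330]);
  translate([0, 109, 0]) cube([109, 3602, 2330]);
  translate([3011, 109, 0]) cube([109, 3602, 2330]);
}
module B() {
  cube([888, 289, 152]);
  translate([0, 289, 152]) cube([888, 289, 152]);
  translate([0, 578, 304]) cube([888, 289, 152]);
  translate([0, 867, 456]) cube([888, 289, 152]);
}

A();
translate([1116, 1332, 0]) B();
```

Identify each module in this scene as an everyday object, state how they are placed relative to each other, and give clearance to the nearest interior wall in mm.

A is a house frame. B is a staircase. The staircase sits inside the house frame, centred. The clearance to the nearest interior wall is 1007 mm.

Clearances: x = 1007, y = 1223; minimum 1007 mm.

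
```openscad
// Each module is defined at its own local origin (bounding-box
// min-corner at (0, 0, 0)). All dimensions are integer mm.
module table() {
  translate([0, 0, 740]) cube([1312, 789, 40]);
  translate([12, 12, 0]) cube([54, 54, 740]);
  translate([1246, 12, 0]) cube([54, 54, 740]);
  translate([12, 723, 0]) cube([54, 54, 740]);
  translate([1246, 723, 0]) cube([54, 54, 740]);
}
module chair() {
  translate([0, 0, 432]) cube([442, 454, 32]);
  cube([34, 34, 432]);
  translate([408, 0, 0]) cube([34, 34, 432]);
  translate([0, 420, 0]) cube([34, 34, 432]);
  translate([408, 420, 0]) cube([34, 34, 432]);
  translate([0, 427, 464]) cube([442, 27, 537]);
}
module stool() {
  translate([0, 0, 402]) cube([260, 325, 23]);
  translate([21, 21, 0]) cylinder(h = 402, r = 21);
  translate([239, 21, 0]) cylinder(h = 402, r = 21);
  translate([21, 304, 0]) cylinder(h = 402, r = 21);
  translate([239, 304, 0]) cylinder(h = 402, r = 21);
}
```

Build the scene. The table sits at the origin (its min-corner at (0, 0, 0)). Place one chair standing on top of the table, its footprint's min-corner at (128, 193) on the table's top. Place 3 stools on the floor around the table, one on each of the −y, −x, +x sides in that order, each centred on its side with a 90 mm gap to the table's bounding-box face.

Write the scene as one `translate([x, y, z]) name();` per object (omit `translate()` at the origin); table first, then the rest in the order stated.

table();
translate([128, 193, 780]) chair();
translate([526, -415, 0]) stool();
translate([-350, 232, 0]) stool();
translate([1402, 232, 0]) stool();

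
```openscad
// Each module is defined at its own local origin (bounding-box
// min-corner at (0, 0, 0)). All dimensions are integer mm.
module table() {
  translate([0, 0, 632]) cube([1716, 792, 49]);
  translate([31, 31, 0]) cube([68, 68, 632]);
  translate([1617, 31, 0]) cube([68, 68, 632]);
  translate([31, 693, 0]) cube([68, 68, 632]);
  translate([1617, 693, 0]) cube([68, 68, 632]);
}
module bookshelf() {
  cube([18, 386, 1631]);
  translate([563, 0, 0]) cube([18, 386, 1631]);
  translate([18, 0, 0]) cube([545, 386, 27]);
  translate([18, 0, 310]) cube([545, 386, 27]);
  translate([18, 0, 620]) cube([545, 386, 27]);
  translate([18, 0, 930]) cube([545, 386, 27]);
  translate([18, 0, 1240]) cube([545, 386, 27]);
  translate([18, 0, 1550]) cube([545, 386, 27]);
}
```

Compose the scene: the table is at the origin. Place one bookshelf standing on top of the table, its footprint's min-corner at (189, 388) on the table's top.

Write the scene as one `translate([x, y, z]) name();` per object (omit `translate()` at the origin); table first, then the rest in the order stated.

table();
translate([189, 388, 681]) bookshelf();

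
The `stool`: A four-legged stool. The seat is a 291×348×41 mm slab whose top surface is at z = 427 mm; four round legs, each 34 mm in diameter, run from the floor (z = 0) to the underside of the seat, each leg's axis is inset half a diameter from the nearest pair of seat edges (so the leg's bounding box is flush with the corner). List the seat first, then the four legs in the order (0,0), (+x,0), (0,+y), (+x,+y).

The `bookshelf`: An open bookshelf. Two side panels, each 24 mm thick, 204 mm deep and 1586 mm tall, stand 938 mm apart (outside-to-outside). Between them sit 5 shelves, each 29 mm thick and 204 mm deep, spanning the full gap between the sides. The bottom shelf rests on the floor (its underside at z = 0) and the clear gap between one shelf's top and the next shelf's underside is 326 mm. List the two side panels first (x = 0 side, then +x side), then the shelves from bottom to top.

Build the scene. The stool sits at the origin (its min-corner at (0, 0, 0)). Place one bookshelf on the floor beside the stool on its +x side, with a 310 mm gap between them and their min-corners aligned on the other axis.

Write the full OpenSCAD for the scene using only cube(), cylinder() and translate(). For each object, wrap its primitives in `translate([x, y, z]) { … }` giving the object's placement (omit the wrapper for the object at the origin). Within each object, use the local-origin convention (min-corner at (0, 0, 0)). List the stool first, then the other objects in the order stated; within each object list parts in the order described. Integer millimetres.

translate([0, 0, 386]) cube([291, 348, 41]);
translate([17, 17, 0]) cylinder(h = 386, r = 17);
translate([274, 17, 0]) cylinder(h = 386, r = 17);
translate([17, 331, 0]) cylinder(h = 386, r = 17);
translate([274, 331, 0]) cylinder(h = 386, r = 17);
translate([601, 0, 0]) {
  cube([24, 204, 1586]);
  translate([914, 0, 0]) cube([24, 204, 1586]);
  translate([24, 0, 0]) cube([890, 204, 29]);
  translate([24, 0, 355]) cube([890, 204, 29]);
  translate([24, 0, 710]) cube([890, 204, 29]);
  translate([24, 0, 1065]) cube([890, 204, 29]);
  translate([24, 0, 1420]) cube([890, 204, 29]);
}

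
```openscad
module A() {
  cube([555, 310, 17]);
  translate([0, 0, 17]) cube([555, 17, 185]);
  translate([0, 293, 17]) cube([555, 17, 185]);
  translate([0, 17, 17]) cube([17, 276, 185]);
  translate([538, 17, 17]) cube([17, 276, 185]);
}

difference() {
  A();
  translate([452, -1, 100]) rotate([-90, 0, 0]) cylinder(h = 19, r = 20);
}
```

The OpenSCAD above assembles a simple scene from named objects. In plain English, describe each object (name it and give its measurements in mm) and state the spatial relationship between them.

A is an open-topped rectangular box: outside dimensions 555×310×202 mm, with a uniform wall and base thickness of 17 mm. The base is a full 555×310 slab on the floor; four walls sit on top of the base. The front and back walls (the −y and +y sides) span the full width; the two side walls fit between them.

The open box has a circular hole of radius 20 mm through its front wall, centred at (x = 452, z = 100).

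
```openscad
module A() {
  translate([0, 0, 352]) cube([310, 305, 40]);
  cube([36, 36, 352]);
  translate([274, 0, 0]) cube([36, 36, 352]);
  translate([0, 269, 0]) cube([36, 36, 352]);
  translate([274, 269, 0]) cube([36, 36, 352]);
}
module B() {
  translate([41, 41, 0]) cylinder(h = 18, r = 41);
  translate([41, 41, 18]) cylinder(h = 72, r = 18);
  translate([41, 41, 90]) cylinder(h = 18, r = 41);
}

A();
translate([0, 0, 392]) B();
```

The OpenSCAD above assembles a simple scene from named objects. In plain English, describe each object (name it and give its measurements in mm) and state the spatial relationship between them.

A is a four-legged stool. The seat is a 310×305×40 mm slab whose top surface is at z = 392 mm; four square legs, each 36×36 mm in cross-section, run from the floor (z = 0) to the underside of the seat, each flush with a corner of the seat.

B is a spool: two coaxial disc flanges of radius 41 mm and thickness 18 mm, joined by a core cylinder of radius 18 mm and height 72 mm. The lower flange rests on z = 0 and the three cylinders share a vertical axis.

The spool is on top of the stool.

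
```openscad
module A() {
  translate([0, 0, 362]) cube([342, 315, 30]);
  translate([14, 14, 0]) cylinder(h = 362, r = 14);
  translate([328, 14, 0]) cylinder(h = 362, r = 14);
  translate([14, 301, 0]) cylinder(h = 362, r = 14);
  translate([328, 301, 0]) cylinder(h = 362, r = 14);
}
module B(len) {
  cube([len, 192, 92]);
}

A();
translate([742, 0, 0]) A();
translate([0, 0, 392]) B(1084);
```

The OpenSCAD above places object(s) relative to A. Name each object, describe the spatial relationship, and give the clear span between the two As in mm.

A is a stool. B is a beam. A beam spans the tops of two stools. The clear span between the two stools is 400 mm.

Second stool starts at x = 742; first ends at x = 342; clear span = 742 − 342 = 400 mm.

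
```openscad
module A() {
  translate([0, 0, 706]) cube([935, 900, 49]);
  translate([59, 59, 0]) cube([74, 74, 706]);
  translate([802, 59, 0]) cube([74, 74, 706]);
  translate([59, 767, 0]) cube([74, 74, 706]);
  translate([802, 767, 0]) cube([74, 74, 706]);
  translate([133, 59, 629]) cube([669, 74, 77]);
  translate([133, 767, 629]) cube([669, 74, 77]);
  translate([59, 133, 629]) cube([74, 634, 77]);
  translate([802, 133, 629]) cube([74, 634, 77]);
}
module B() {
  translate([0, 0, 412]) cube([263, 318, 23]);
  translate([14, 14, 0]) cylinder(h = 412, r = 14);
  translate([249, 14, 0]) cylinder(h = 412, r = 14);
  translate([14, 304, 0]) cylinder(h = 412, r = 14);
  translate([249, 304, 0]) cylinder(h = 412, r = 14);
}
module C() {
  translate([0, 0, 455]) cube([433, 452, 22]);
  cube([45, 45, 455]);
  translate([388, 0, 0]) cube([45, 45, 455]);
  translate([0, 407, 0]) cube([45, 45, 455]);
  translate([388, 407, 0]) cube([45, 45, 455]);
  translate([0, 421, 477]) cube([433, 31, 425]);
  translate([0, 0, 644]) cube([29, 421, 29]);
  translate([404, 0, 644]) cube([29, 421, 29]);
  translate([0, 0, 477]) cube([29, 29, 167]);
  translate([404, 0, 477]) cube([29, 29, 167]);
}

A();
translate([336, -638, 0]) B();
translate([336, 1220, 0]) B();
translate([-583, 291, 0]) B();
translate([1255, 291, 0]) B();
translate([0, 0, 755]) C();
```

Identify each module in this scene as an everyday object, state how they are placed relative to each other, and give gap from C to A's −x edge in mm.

A is a table. B is a stool. C is a chair. Four stools sit around the table at the −y, +y, −x, +x sides. The chair is on top of the table. The gap from the chair to the table's −x edge is 0 mm.

The chair's min-x is at 0; the table's min-x is 0; gap = 0 mm.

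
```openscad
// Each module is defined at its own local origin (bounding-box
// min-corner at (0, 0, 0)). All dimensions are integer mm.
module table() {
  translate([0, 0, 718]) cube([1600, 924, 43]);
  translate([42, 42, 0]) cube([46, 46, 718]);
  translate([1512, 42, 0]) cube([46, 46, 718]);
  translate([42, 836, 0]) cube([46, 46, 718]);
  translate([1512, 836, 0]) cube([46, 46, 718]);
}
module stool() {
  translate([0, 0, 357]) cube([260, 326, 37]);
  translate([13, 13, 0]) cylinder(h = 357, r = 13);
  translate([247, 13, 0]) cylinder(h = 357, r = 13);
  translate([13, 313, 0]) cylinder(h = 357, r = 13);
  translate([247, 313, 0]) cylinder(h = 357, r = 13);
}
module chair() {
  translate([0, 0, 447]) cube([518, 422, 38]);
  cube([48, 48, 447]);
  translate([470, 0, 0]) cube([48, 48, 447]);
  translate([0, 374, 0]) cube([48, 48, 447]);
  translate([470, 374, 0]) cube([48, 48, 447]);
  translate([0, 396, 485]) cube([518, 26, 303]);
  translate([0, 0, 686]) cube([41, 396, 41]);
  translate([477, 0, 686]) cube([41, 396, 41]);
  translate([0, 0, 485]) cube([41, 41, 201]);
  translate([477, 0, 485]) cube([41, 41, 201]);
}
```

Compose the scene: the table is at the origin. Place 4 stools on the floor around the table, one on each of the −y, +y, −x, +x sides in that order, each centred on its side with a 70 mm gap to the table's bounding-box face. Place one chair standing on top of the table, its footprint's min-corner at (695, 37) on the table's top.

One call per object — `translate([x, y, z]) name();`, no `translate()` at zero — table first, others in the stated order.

table();
translate([670, -396, 0]) stool();
translate([670, 994, 0]) stool();
translate([-330, 299, 0]) stool();
translate([1670, 299, 0]) stool();
translate([695, 37, 761]) chair();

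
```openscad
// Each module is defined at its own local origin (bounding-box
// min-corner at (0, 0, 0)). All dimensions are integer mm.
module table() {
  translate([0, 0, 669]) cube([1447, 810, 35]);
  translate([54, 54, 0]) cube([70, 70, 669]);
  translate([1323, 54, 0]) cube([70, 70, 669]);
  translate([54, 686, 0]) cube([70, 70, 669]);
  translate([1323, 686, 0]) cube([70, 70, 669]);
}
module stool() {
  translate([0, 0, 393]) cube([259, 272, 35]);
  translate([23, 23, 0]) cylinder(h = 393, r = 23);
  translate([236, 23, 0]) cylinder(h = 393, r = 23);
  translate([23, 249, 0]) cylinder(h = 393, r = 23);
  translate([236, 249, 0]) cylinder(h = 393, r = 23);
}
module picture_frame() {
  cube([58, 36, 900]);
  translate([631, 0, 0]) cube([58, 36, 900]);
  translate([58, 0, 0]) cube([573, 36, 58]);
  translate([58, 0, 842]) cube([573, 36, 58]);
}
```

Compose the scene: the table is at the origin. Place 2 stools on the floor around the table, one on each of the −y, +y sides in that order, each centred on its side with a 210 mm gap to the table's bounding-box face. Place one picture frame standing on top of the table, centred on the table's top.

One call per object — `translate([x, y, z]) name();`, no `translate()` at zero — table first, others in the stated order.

table();
translate([594, -482, 0]) stool();
translate([594, 1020, 0]) stool();
translate([379, 387, 704]) picture_frame();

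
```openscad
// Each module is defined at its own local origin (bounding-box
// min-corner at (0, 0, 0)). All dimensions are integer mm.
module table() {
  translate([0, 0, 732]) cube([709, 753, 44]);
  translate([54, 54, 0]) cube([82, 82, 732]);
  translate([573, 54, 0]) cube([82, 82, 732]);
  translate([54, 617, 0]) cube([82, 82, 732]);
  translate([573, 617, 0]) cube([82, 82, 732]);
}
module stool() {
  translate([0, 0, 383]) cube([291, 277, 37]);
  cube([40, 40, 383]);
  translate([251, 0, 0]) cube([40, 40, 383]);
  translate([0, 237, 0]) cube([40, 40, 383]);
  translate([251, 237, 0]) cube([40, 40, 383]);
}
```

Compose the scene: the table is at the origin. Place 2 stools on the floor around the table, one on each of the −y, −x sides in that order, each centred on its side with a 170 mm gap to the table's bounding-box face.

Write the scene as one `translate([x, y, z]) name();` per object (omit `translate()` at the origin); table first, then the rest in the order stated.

table();
translate([209, -447, 0]) stool();
translate([-461, 238, 0]) stool();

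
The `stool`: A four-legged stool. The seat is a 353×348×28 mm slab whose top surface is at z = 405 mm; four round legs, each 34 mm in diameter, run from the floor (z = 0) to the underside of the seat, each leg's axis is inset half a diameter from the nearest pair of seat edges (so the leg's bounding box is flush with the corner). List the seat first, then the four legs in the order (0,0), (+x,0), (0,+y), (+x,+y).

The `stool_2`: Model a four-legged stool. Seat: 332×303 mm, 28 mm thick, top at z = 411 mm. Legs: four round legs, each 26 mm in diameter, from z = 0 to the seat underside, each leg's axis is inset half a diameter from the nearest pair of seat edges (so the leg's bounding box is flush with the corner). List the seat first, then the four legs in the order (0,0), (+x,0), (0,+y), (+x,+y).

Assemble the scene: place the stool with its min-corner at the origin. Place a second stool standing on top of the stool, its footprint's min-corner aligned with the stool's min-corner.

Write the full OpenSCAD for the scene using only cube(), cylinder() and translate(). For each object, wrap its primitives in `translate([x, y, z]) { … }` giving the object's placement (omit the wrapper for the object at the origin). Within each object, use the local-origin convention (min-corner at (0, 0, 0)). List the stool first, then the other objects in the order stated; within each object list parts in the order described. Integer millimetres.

translate([0, 0, 377]) cube([353, 348, 28]);
translate([17, 17, 0]) cylinder(h = 377, r = 17);
translate([336, 17, 0]) cylinder(h = 377, r = 17);
translate([17, 331, 0]) cylinder(h = 377, r = 17);
translate([336, 331, 0]) cylinder(h = 377, r = 17);
translate([0, 0, 405]) {
  translate([0, 0, 383]) cube([332, 303, 28]);
  translate([13, 13, 0]) cylinder(h = 383, r = 13);
  translate([319, 13, 0]) cylinder(h = 383, r = 13);
  translate([13, 290, 0]) cylinder(h = 383, r = 13);
  translate([319, 290, 0]) cylinder(h = 383, r = 13);
}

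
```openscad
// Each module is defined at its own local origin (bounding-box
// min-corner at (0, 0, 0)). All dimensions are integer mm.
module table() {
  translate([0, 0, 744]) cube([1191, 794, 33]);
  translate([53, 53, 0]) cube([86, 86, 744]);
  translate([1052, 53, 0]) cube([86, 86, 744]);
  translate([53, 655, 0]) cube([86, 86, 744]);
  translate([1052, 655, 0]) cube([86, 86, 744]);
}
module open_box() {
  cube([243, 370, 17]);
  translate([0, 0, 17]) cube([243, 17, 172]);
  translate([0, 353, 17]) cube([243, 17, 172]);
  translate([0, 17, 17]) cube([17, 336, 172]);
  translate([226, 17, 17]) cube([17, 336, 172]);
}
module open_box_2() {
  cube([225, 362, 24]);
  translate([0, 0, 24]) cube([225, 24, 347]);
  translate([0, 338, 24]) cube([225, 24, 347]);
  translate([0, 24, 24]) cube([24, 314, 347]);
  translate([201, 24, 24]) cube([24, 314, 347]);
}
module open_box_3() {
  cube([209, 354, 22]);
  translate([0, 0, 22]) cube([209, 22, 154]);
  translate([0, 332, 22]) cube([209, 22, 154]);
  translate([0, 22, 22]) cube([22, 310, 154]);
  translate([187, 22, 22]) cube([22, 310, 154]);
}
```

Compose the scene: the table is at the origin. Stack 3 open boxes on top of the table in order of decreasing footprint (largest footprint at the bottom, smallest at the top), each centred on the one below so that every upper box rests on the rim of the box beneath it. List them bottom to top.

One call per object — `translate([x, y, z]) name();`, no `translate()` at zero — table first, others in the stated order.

table();
translate([474, 212, 777]) open_box();
translate([483, 216, 966]) open_box_2();
translate([491, 220, 1337]) open_box_3();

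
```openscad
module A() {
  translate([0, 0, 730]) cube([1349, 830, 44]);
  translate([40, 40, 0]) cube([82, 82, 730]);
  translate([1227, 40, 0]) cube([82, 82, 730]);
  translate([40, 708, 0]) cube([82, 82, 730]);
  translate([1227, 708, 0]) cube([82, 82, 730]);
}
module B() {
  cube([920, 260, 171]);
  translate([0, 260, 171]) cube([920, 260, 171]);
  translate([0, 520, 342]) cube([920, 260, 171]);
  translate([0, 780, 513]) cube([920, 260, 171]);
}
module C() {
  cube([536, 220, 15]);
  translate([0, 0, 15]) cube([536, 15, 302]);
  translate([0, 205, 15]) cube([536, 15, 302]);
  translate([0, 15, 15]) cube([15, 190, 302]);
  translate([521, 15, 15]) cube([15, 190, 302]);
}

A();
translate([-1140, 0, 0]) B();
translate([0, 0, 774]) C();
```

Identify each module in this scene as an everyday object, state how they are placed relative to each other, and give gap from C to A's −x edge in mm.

A is a table. B is a staircase. C is an open box. The staircase is on the floor beside the table on its −x side. The open box is on top of the table. The gap from the open box to the table's −x edge is 0 mm.

The open box's min-x is at 0; the table's min-x is 0; gap = 0 mm.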